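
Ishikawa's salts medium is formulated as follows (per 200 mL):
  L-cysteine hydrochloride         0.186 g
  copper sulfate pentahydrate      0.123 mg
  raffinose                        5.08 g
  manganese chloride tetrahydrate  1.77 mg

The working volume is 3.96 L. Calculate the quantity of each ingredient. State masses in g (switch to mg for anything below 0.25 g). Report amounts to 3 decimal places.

Ratio of target to recipe volume: 3960 / 200 = 19.8.
L-cysteine hydrochloride: 0.186 g × (3960 mL / 200 mL) = 3.683 g
copper sulfate pentahydrate: 0.123 mg × (3960 mL / 200 mL) = 2.435 mg
raffinose: 5.08 g × (3960 mL / 200 mL) = 100.584 g
manganese chloride tetrahydrate: 1.77 mg × (3960 mL / 200 mL) = 35.046 mg

L-cysteine hydrochloride 3.683 g; copper sulfate pentahydrate 2.435 mg; raffinose 100.584 g; manganese chloride tetrahydrate 35.046 mg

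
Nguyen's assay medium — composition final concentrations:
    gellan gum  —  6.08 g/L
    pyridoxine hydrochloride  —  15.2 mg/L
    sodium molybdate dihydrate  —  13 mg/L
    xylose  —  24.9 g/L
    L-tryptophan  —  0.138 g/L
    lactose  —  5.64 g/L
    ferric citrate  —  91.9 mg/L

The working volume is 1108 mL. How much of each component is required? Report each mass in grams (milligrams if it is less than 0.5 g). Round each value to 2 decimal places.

Target volume = 1108 mL = 1.108 L.
gellan gum: 6.08 g/L × 1.108 L = 6.74 g
pyridoxine hydrochloride: 15.2 mg/L × 1.108 L = 16.84 mg
sodium molybdate dihydrate: 13 mg/L × 1.108 L = 14.40 mg
xylose: 24.9 g/L × 1.108 L = 27.59 g
L-tryptophan: 0.138 g/L × 1.108 L = 0.152904 g = 152.90 mg
lactose: 5.64 g/L × 1.108 L = 6.25 g
ferric citrate: 91.9 mg/L × 1.108 L = 101.83 mg

gellan gum 6.74 g; pyridoxine hydrochloride 16.84 mg; sodium molybdate dihydrate 14.40 mg; xylose 27.59 g; L-tryptophan 152.90 mg; lactose 6.25 g; ferric citrate 101.83 mg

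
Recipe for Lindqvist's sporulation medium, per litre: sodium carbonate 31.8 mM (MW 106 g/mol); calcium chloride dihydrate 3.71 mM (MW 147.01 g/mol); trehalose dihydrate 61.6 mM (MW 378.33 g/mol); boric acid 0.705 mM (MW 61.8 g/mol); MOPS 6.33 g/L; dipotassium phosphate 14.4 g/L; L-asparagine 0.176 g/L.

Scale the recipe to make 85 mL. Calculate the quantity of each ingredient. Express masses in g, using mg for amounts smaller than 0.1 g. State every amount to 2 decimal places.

sodium carbonate 0.29 g; calcium chloride dihydrate 46.36 mg; trehalose dihydrate 1.98 g; boric acid 3.70 mg; MOPS 0.54 g; dipotassium phosphate 1.22 g; L-asparagine 14.96 mg

Scale factor relative to 1 L: 0.085.
sodium carbonate: 31.8 mmol/L × 106 g/mol × 0.085 L ÷ 1000 = 0.29 g
calcium chloride dihydrate: 3.71 mmol/L × 147.01 mg/mmol × 0.085 L = 46.36 mg
trehalose dihydrate: 61.6 mmol/L × 378.33 g/mol × 0.085 L ÷ 1000 = 1.98 g
boric acid: 0.705 mmol/L × 61.8 mg/mmol × 0.085 L = 3.70 mg
MOPS: 6.33 g/L × 0.085 L = 0.54 g
dipotassium phosphate: 14.4 g/L × 0.085 L = 1.22 g
L-asparagine: 0.176 g/L × 0.085 L = 0.01496 g = 14.96 mg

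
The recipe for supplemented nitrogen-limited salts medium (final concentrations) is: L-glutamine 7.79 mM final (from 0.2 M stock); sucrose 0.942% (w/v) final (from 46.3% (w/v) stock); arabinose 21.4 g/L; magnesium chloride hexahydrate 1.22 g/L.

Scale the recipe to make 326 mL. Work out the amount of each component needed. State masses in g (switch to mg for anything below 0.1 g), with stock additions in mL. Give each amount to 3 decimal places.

Scale factor relative to 1 L: 0.326.
L-glutamine: dilute stock: 7.79 mM × 326 mL ÷ 200 mM = 12.698 mL
sucrose: dilute stock: 0.942% ÷ 46.3% × 326 mL = 6.633 mL
arabinose: 21.4 g/L × 0.326 L = 6.976 g
magnesium chloride hexahydrate: 1.22 g/L × 0.326 L = 0.398 g

L-glutamine 12.698 mL; sucrose 6.633 mL; arabinose 6.976 g; magnesium chloride hexahydrate 0.398 g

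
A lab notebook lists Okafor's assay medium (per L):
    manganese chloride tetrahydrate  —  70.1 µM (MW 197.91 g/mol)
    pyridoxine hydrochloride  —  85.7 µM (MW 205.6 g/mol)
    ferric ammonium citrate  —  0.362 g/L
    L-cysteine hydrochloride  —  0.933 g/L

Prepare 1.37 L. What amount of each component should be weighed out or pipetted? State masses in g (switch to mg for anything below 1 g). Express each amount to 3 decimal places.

Scale factor relative to 1 L: 1.37.
manganese chloride tetrahydrate: 70.1 µmol/L × 197.91 g/mol × 1.37 L ÷ 1000 = 19.007 mg
pyridoxine hydrochloride: 85.7 µmol/L × 205.6 g/mol × 1.37 L ÷ 1000 = 24.139 mg
ferric ammonium citrate: 0.362 g/L × 1.37 L = 0.49594 g = 495.940 mg
L-cysteine hydrochloride: 0.933 g/L × 1.37 L = 1.278 g

manganese chloride tetrahydrate 19.007 mg; pyridoxine hydrochloride 24.139 mg; ferric ammonium citrate 495.940 mg; L-cysteine hydrochloride 1.278 g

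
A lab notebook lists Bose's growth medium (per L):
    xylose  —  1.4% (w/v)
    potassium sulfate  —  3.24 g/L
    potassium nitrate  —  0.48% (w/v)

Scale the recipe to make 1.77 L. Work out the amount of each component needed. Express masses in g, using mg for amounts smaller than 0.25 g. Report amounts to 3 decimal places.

Working volume: 1.77 L.
xylose: 1.4 g per 100 mL × 1770 mL ÷ 100 = 24.780 g
potassium sulfate: 3.24 g/L × 1.77 L = 5.735 g
potassium nitrate: 0.48 g per 100 mL × 1770 mL ÷ 100 = 8.496 g

xylose 24.780 g; potassium sulfate 5.735 g; potassium nitrate 8.496 g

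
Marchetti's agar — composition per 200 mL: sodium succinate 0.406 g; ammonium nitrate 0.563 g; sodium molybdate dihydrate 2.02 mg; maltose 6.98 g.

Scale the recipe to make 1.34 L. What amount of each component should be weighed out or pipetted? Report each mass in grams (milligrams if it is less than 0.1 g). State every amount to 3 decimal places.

Scale factor = 1340 mL / 200 mL = 6.7.
sodium succinate: 0.406 g × (1340 mL / 200 mL) = 2.720 g
ammonium nitrate: 0.563 g × (1340 mL / 200 mL) = 3.772 g
sodium molybdate dihydrate: 2.02 mg × (1340 mL / 200 mL) = 13.534 mg
maltose: 6.98 g × (1340 mL / 200 mL) = 46.766 g

sodium succinate 2.720 g; ammonium nitrate 3.772 g; sodium molybdate dihydrate 13.534 mg; maltose 46.766 g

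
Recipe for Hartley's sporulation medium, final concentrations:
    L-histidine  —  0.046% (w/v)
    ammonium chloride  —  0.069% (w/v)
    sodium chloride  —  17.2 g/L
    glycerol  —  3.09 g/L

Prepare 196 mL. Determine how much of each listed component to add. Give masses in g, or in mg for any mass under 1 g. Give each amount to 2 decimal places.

Scale factor relative to 1 L: 0.196.
L-histidine: 0.046 g per 100 mL × 196 mL ÷ 100 = 0.09016 g = 90.16 mg
ammonium chloride: 0.069 g per 100 mL × 196 mL ÷ 100 = 0.13524 g = 135.24 mg
sodium chloride: 17.2 g/L × 0.196 L = 3.37 g
glycerol: 3.09 g/L × 0.196 L = 0.60564 g = 605.64 mg

L-histidine 90.16 mg; ammonium chloride 135.24 mg; sodium chloride 3.37 g; glycerol 605.64 mg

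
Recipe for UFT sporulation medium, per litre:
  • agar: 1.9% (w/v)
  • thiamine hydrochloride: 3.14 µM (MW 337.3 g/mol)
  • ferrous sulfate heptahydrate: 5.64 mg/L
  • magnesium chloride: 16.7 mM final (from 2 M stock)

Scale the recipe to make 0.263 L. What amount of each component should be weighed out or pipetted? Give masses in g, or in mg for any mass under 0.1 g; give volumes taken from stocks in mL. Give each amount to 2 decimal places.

agar 5.00 g; thiamine hydrochloride 0.28 mg; ferrous sulfate heptahydrate 1.48 mg; magnesium chloride 2.20 mL

Working volume: 0.263 L.
agar: 1.9 g per 100 mL × 263 mL ÷ 100 = 5.00 g
thiamine hydrochloride: 3.14 µmol/L × 337.3 g/mol × 0.263 L ÷ 1000 = 0.28 mg
ferrous sulfate heptahydrate: 5.64 mg/L × 0.263 L = 1.48 mg
magnesium chloride: V = C2·V2/C1 = 16.7 mM × 263 mL ÷ 2000 mM = 2.20 mL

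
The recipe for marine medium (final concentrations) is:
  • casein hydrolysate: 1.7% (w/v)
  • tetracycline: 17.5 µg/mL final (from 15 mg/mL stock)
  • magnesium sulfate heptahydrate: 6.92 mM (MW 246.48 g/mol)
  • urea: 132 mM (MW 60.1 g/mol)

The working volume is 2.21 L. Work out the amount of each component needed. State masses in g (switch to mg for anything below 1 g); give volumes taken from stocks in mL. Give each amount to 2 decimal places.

casein hydrolysate 37.57 g; tetracycline 2.58 mL; magnesium sulfate heptahydrate 3.77 g; urea 17.53 g

Working volume: 2.21 L.
casein hydrolysate: 1.7% w/v = 17 g/L → 17 × 2.21 L = 37.57 g
tetracycline: C1V1 = C2V2 → 17.5 µg/mL × 2210 mL ÷ 15000 µg/mL = 2.58 mL
magnesium sulfate heptahydrate: 6.92 mmol/L × 246.48 g/mol × 2.21 L ÷ 1000 = 3.77 g
urea: 132 mmol/L × 60.1 g/mol × 2.21 L ÷ 1000 = 17.53 g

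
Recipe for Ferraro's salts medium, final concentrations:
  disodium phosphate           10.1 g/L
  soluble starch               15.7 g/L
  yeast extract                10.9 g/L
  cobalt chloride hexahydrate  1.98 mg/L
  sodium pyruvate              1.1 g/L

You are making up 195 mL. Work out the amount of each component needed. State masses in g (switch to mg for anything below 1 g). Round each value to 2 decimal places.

disodium phosphate 1.97 g; soluble starch 3.06 g; yeast extract 2.13 g; cobalt chloride hexahydrate 0.39 mg; sodium pyruvate 214.50 mg

Scale factor relative to 1 L: 0.195.
disodium phosphate: 10.1 g/L × 0.195 L = 1.97 g
soluble starch: 15.7 g/L × 0.195 L = 3.06 g
yeast extract: 10.9 g/L × 0.195 L = 2.13 g
cobalt chloride hexahydrate: 1.98 mg/L × 0.195 L = 0.39 mg
sodium pyruvate: 1.1 g/L × 0.195 L = 0.2145 g = 214.50 mg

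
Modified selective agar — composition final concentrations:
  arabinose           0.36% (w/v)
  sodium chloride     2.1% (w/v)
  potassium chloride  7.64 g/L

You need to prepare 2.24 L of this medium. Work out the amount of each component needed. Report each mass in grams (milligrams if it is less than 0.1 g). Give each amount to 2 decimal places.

Scale factor relative to 1 L: 2.24.
arabinose: 0.36% w/v = 3.6 g/L → 3.6 × 2.24 L = 8.06 g
sodium chloride: 2.1 g per 100 mL × 2240 mL ÷ 100 = 47.04 g
potassium chloride: 7.64 g/L × 2.24 L = 17.11 g

arabinose 8.06 g; sodium chloride 47.04 g; potassium chloride 17.11 g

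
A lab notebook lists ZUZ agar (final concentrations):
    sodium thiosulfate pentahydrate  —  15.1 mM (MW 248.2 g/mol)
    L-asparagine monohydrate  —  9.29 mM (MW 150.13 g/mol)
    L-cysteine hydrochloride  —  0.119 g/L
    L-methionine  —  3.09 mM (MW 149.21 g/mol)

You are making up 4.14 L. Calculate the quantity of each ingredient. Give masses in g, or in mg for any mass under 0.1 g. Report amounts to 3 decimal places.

Working volume: 4.14 L.
sodium thiosulfate pentahydrate: 15.1 mmol/L × 248.2 g/mol × 4.14 L ÷ 1000 = 15.516 g
L-asparagine monohydrate: 9.29 mmol/L × 150.13 g/mol × 4.14 L ÷ 1000 = 5.774 g
L-cysteine hydrochloride: 0.119 g/L × 4.14 L = 0.493 g
L-methionine: 3.09 mmol/L × 149.21 g/mol × 4.14 L ÷ 1000 = 1.909 g

sodium thiosulfate pentahydrate 15.516 g; L-asparagine monohydrate 5.774 g; L-cysteine hydrochloride 0.493 g; L-methionine 1.909 g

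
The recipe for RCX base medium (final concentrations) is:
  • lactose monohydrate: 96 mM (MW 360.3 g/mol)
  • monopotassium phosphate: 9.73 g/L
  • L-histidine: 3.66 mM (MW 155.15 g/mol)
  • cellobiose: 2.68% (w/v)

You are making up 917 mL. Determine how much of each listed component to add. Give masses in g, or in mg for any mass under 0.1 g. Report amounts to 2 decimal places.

Scale factor relative to 1 L: 0.917.
lactose monohydrate: 96 mmol/L × 360.3 g/mol × 0.917 L ÷ 1000 = 31.72 g
monopotassium phosphate: 9.73 g/L × 0.917 L = 8.92 g
L-histidine: 3.66 mmol/L × 155.15 g/mol × 0.917 L ÷ 1000 = 0.52 g
cellobiose: 2.68 g per 100 mL × 917 mL ÷ 100 = 24.58 g

lactose monohydrate 31.72 g; monopotassium phosphate 8.92 g; L-histidine 0.52 g; cellobiose 24.58 g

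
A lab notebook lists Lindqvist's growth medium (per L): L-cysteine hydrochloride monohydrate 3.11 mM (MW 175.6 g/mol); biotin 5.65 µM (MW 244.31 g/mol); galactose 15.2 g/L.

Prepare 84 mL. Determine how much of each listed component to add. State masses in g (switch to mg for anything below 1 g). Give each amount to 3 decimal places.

L-cysteine hydrochloride monohydrate 45.874 mg; biotin 0.116 mg; galactose 1.277 g

Working volume: 84 mL = 0.084 L.
L-cysteine hydrochloride monohydrate: 3.11 mmol/L × 175.6 mg/mmol × 0.084 L = 45.874 mg
biotin: 5.65 µmol/L × 244.31 g/mol × 0.084 L ÷ 1000 = 0.116 mg
galactose: 15.2 g/L × 0.084 L = 1.277 g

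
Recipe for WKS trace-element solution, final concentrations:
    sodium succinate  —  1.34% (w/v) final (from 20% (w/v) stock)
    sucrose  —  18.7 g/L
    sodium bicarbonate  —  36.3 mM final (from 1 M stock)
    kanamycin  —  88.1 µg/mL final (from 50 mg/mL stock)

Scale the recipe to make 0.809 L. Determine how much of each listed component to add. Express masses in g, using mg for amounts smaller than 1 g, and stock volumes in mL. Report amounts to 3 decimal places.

sodium succinate 54.203 mL; sucrose 15.128 g; sodium bicarbonate 29.367 mL; kanamycin 1.425 mL

Scale factor relative to 1 L: 0.809.
sodium succinate: V = C2·V2/C1 = 1.34% ÷ 20% × 809 mL = 54.203 mL
sucrose: 18.7 g/L × 0.809 L = 15.128 g
sodium bicarbonate: V = C2·V2/C1 = 36.3 mM × 809 mL ÷ 1000 mM = 29.367 mL
kanamycin: dilute stock: 88.1 µg/mL × 809 mL ÷ 50000 µg/mL = 1.425 mL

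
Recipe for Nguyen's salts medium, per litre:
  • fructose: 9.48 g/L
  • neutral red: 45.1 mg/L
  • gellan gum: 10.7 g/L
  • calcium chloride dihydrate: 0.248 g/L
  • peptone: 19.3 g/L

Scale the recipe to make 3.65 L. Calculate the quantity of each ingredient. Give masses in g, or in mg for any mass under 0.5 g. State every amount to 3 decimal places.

Working volume: 3.65 L.
fructose: 9.48 g/L × 3.65 L = 34.602 g
neutral red: 45.1 mg/L × 3.65 L = 164.615 mg
gellan gum: 10.7 g/L × 3.65 L = 39.055 g
calcium chloride dihydrate: 0.248 g/L × 3.65 L = 0.905 g
peptone: 19.3 g/L × 3.65 L = 70.445 g

fructose 34.602 g; neutral red 164.615 mg; gellan gum 39.055 g; calcium chloride dihydrate 0.905 g; peptone 70.445 g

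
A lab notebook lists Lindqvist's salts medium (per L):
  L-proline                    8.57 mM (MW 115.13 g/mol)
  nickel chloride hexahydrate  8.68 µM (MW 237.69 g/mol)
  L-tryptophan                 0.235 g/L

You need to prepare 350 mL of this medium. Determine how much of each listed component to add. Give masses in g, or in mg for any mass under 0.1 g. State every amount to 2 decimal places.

L-proline 0.35 g; nickel chloride hexahydrate 0.72 mg; L-tryptophan 82.25 mg

Target volume = 350 mL = 0.35 L.
L-proline: 8.57 mmol/L × 115.13 g/mol × 0.35 L ÷ 1000 = 0.35 g
nickel chloride hexahydrate: 8.68 µmol/L × 237.69 g/mol × 0.35 L ÷ 1000 = 0.72 mg
L-tryptophan: 0.235 g/L × 0.35 L = 0.08225 g = 82.25 mg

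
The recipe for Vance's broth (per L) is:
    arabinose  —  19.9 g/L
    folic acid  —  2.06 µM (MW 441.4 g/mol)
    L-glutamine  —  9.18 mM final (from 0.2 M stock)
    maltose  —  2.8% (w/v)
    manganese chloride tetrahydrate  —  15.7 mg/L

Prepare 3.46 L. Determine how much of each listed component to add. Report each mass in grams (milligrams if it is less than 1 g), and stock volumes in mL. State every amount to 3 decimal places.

arabinose 68.854 g; folic acid 3.146 mg; L-glutamine 158.814 mL; maltose 96.880 g; manganese chloride tetrahydrate 54.322 mg

Scale factor relative to 1 L: 3.46.
arabinose: 19.9 g/L × 3.46 L = 68.854 g
folic acid: 2.06 µmol/L × 441.4 g/mol × 3.46 L ÷ 1000 = 3.146 mg
L-glutamine: V = C2·V2/C1 = 9.18 mM × 3460 mL ÷ 200 mM = 158.814 mL
maltose: 2.8 g per 100 mL × 3460 mL ÷ 100 = 96.880 g
manganese chloride tetrahydrate: 15.7 mg/L × 3.46 L = 54.322 mg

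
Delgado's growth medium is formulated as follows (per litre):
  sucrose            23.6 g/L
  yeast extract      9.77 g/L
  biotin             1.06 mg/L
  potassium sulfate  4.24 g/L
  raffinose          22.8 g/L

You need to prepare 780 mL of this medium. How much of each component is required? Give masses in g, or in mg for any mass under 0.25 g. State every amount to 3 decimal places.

Scale factor relative to 1 L: 0.78.
sucrose: 23.6 g/L × 0.78 L = 18.408 g
yeast extract: 9.77 g/L × 0.78 L = 7.621 g
biotin: 1.06 mg/L × 0.78 L = 0.827 mg
potassium sulfate: 4.24 g/L × 0.78 L = 3.307 g
raffinose: 22.8 g/L × 0.78 L = 17.784 g

sucrose 18.408 g; yeast extract 7.621 g; biotin 0.827 mg; potassium sulfate 3.307 g; raffinose 17.784 g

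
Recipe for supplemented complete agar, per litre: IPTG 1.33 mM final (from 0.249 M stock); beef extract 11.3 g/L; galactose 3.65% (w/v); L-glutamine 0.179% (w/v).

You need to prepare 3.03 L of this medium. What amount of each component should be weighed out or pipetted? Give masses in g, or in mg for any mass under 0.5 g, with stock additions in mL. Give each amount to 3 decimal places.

IPTG 16.184 mL; beef extract 34.239 g; galactose 110.595 g; L-glutamine 5.424 g

Working volume: 3.03 L.
IPTG: V = C2·V2/C1 = 1.33 mM × 3030 mL ÷ 249 mM = 16.184 mL
beef extract: 11.3 g/L × 3.03 L = 34.239 g
galactose: 3.65% w/v = 36.5 g/L → 36.5 × 3.03 L = 110.595 g
L-glutamine: 0.179 g per 100 mL × 3030 mL ÷ 100 = 5.424 g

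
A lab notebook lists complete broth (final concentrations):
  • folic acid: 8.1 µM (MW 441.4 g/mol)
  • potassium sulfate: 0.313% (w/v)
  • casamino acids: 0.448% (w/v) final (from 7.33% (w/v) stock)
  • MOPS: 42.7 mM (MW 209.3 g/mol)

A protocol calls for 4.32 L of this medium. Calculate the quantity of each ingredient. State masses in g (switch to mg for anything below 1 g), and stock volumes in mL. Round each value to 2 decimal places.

folic acid 15.45 mg; potassium sulfate 13.52 g; casamino acids 264.03 mL; MOPS 38.61 g

Scale factor relative to 1 L: 4.32.
folic acid: 8.1 µmol/L × 441.4 g/mol × 4.32 L ÷ 1000 = 15.45 mg
potassium sulfate: 0.313% w/v = 3.13 g/L → 3.13 × 4.32 L = 13.52 g
casamino acids: C1V1 = C2V2 → 0.448% ÷ 7.33% × 4320 mL = 264.03 mL
MOPS: 42.7 mmol/L × 209.3 g/mol × 4.32 L ÷ 1000 = 38.61 g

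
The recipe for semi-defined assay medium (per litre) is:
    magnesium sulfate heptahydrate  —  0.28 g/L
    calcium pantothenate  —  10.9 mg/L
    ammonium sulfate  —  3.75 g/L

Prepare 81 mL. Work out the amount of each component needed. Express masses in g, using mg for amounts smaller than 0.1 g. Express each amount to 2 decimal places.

Working volume: 81 mL = 0.081 L.
magnesium sulfate heptahydrate: 0.28 g/L × 0.081 L = 0.02268 g = 22.68 mg
calcium pantothenate: 10.9 mg/L × 0.081 L = 0.88 mg
ammonium sulfate: 3.75 g/L × 0.081 L = 0.30 g

magnesium sulfate heptahydrate 22.68 mg; calcium pantothenate 0.88 mg; ammonium sulfate 0.30 g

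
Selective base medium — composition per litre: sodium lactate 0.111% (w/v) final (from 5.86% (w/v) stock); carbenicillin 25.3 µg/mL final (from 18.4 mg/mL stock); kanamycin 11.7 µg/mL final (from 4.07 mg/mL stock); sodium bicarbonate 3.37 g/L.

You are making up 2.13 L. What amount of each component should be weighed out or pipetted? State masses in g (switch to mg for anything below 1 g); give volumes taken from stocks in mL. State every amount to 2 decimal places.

Working volume: 2.13 L.
sodium lactate: C1V1 = C2V2 → 0.111% ÷ 5.86% × 2130 mL = 40.35 mL
carbenicillin: C1V1 = C2V2 → 25.3 µg/mL × 2130 mL ÷ 18400 µg/mL = 2.93 mL
kanamycin: C1V1 = C2V2 → 11.7 µg/mL × 2130 mL ÷ 4070 µg/mL = 6.12 mL
sodium bicarbonate: 3.37 g/L × 2.13 L = 7.18 g

sodium lactate 40.35 mL; carbenicillin 2.93 mL; kanamycin 6.12 mL; sodium bicarbonate 7.18 g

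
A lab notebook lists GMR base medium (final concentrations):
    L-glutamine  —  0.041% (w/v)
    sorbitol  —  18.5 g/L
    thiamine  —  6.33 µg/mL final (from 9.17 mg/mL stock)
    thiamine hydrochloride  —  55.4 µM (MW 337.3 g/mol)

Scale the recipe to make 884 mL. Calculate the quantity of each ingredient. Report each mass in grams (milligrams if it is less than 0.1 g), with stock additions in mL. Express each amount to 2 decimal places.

Target volume = 884 mL = 0.884 L.
L-glutamine: 0.041% w/v = 0.41 g/L → 0.41 × 0.884 L = 0.36 g
sorbitol: 18.5 g/L × 0.884 L = 16.35 g
thiamine: V = C2·V2/C1 = 6.33 µg/mL × 884 mL ÷ 9170 µg/mL = 0.61 mL
thiamine hydrochloride: 55.4 µmol/L × 337.3 g/mol × 0.884 L ÷ 1000 = 16.52 mg

L-glutamine 0.36 g; sorbitol 16.35 g; thiamine 0.61 mL; thiamine hydrochloride 16.52 mg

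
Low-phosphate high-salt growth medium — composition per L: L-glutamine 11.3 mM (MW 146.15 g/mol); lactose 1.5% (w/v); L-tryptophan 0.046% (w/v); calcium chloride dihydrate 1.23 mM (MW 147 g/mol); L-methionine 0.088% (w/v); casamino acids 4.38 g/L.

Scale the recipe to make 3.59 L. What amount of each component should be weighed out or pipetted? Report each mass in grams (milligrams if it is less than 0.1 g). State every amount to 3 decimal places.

Working volume: 3.59 L.
L-glutamine: 11.3 mmol/L × 146.15 g/mol × 3.59 L ÷ 1000 = 5.929 g
lactose: 1.5 g per 100 mL × 3590 mL ÷ 100 = 53.850 g
L-tryptophan: 0.046 g per 100 mL × 3590 mL ÷ 100 = 1.651 g
calcium chloride dihydrate: 1.23 mmol/L × 147 g/mol × 3.59 L ÷ 1000 = 0.649 g
L-methionine: 0.088% w/v = 0.88 g/L → 0.88 × 3.59 L = 3.159 g
casamino acids: 4.38 g/L × 3.59 L = 15.724 g

L-glutamine 5.929 g; lactose 53.850 g; L-tryptophan 1.651 g; calcium chloride dihydrate 0.649 g; L-methionine 3.159 g; casamino acids 15.724 g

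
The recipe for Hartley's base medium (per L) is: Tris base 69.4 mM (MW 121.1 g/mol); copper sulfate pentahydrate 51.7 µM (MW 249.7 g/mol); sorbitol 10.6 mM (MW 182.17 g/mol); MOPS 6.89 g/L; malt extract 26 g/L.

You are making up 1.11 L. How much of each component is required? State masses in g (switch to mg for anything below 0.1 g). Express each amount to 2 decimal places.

Scale factor relative to 1 L: 1.11.
Tris base: 69.4 mmol/L × 121.1 g/mol × 1.11 L ÷ 1000 = 9.33 g
copper sulfate pentahydrate: 51.7 µmol/L × 249.7 g/mol × 1.11 L ÷ 1000 = 14.33 mg
sorbitol: 10.6 mmol/L × 182.17 g/mol × 1.11 L ÷ 1000 = 2.14 g
MOPS: 6.89 g/L × 1.11 L = 7.65 g
malt extract: 26 g/L × 1.11 L = 28.86 g

Tris base 9.33 g; copper sulfate pentahydrate 14.33 mg; sorbitol 2.14 g; MOPS 7.65 g; malt extract 28.86 g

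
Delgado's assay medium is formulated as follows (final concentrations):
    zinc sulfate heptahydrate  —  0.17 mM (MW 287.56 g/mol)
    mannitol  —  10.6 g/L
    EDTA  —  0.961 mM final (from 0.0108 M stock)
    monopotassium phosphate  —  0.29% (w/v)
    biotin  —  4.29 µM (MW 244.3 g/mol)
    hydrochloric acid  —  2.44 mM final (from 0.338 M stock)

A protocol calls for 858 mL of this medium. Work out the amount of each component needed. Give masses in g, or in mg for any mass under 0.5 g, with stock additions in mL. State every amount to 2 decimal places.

Scale factor relative to 1 L: 0.858.
zinc sulfate heptahydrate: 0.17 mmol/L × 287.56 mg/mmol × 0.858 L = 41.94 mg
mannitol: 10.6 g/L × 0.858 L = 9.09 g
EDTA: V = C2·V2/C1 = 0.961 mM × 858 mL ÷ 10.8 mM = 76.35 mL
monopotassium phosphate: 0.29% w/v = 2.9 g/L → 2.9 × 0.858 L = 2.49 g
biotin: 4.29 µmol/L × 244.3 g/mol × 0.858 L ÷ 1000 = 0.90 mg
hydrochloric acid: C1V1 = C2V2 → 2.44 mM × 858 mL ÷ 338 mM = 6.19 mL

zinc sulfate heptahydrate 41.94 mg; mannitol 9.09 g; EDTA 76.35 mL; monopotassium phosphate 2.49 g; biotin 0.90 mg; hydrochloric acid 6.19 mL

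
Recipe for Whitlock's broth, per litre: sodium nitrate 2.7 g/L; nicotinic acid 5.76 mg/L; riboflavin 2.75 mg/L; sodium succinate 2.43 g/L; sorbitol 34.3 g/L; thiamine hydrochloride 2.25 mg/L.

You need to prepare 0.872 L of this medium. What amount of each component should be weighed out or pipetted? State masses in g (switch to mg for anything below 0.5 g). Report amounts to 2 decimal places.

sodium nitrate 2.35 g; nicotinic acid 5.02 mg; riboflavin 2.40 mg; sodium succinate 2.12 g; sorbitol 29.91 g; thiamine hydrochloride 1.96 mg

Working volume: 0.872 L.
sodium nitrate: 2.7 g/L × 0.872 L = 2.35 g
nicotinic acid: 5.76 mg/L × 0.872 L = 5.02 mg
riboflavin: 2.75 mg/L × 0.872 L = 2.40 mg
sodium succinate: 2.43 g/L × 0.872 L = 2.12 g
sorbitol: 34.3 g/L × 0.872 L = 29.91 g
thiamine hydrochloride: 2.25 mg/L × 0.872 L = 1.96 mg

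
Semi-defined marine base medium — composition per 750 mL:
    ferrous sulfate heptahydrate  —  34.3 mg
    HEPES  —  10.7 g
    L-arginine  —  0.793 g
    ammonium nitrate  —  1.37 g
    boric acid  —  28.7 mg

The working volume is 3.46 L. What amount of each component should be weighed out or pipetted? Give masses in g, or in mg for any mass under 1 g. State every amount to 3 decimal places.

ferrous sulfate heptahydrate 158.237 mg; HEPES 49.363 g; L-arginine 3.658 g; ammonium nitrate 6.320 g; boric acid 132.403 mg

Scale factor = 3460 mL / 750 mL = 4.61333.
ferrous sulfate heptahydrate: 34.3 mg × (3460 mL / 750 mL) = 158.237 mg
HEPES: 10.7 g × (3460 mL / 750 mL) = 49.363 g
L-arginine: 0.793 g × (3460 mL / 750 mL) = 3.658 g
ammonium nitrate: 1.37 g × (3460 mL / 750 mL) = 6.320 g
boric acid: 28.7 mg × (3460 mL / 750 mL) = 132.403 mg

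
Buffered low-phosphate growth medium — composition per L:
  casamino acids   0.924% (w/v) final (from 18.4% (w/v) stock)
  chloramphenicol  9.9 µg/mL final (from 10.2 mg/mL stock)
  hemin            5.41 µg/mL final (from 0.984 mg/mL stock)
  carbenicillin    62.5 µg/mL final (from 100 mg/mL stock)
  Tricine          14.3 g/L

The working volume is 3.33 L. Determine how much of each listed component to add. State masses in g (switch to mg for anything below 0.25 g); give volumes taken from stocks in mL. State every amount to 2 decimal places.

casamino acids 167.22 mL; chloramphenicol 3.23 mL; hemin 18.31 mL; carbenicillin 2.08 mL; Tricine 47.62 g

Working volume: 3.33 L.
casamino acids: C1V1 = C2V2 → 0.924% ÷ 18.4% × 3330 mL = 167.22 mL
chloramphenicol: C1V1 = C2V2 → 9.9 µg/mL × 3330 mL ÷ 10200 µg/mL = 3.23 mL
hemin: V = C2·V2/C1 = 5.41 µg/mL × 3330 mL ÷ 984 µg/mL = 18.31 mL
carbenicillin: dilute stock: 62.5 µg/mL × 3330 mL ÷ 100000 µg/mL = 2.08 mL
Tricine: 14.3 g/L × 3.33 L = 47.62 g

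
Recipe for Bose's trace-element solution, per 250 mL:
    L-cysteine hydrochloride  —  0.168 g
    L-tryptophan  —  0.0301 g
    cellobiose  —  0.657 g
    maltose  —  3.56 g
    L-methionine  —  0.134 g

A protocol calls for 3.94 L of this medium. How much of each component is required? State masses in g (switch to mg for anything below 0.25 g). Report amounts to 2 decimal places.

L-cysteine hydrochloride 2.65 g; L-tryptophan 0.47 g; cellobiose 10.35 g; maltose 56.11 g; L-methionine 2.11 g

Ratio of target to recipe volume: 3940 / 250 = 15.76.
L-cysteine hydrochloride: 0.168 g × (3940 mL / 250 mL) = 2.65 g
L-tryptophan: 0.0301 g × (3940 mL / 250 mL) = 0.47 g
cellobiose: 0.657 g × (3940 mL / 250 mL) = 10.35 g
maltose: 3.56 g × (3940 mL / 250 mL) = 56.11 g
L-methionine: 0.134 g × (3940 mL / 250 mL) = 2.11 g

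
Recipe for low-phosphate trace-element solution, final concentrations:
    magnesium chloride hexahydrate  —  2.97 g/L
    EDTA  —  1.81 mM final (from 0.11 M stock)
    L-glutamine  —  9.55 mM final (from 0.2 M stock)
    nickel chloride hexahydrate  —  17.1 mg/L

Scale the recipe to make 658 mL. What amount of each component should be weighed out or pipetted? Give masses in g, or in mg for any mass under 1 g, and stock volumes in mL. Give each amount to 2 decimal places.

magnesium chloride hexahydrate 1.95 g; EDTA 10.83 mL; L-glutamine 31.42 mL; nickel chloride hexahydrate 11.25 mg

Working volume: 658 mL = 0.658 L.
magnesium chloride hexahydrate: 2.97 g/L × 0.658 L = 1.95 g
EDTA: dilute stock: 1.81 mM × 658 mL ÷ 110 mM = 10.83 mL
L-glutamine: C1V1 = C2V2 → 9.55 mM × 658 mL ÷ 200 mM = 31.42 mL
nickel chloride hexahydrate: 17.1 mg/L × 0.658 L = 11.25 mg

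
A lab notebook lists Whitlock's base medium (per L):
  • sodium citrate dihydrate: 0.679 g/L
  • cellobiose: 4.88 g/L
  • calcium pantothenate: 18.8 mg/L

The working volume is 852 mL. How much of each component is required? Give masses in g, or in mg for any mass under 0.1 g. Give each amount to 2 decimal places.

sodium citrate dihydrate 0.58 g; cellobiose 4.16 g; calcium pantothenate 16.02 mg

Scale factor relative to 1 L: 0.852.
sodium citrate dihydrate: 0.679 g/L × 0.852 L = 0.58 g
cellobiose: 4.88 g/L × 0.852 L = 4.16 g
calcium pantothenate: 18.8 mg/L × 0.852 L = 16.02 mg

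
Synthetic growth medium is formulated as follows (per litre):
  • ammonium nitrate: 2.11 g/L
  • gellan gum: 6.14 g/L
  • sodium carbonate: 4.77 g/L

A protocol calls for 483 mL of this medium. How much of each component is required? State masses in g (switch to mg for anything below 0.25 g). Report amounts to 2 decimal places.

Target volume = 483 mL = 0.483 L.
ammonium nitrate: 2.11 g/L × 0.483 L = 1.02 g
gellan gum: 6.14 g/L × 0.483 L = 2.97 g
sodium carbonate: 4.77 g/L × 0.483 L = 2.30 g

ammonium nitrate 1.02 g; gellan gum 2.97 g; sodium carbonate 2.30 g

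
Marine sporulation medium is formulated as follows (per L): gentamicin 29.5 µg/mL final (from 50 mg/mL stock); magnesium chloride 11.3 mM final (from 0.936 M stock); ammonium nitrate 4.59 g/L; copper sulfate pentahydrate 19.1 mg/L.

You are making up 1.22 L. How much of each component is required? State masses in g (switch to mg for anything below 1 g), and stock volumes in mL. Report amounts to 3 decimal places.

gentamicin 0.720 mL; magnesium chloride 14.729 mL; ammonium nitrate 5.600 g; copper sulfate pentahydrate 23.302 mg

Scale factor relative to 1 L: 1.22.
gentamicin: dilute stock: 29.5 µg/mL × 1220 mL ÷ 50000 µg/mL = 0.720 mL
magnesium chloride: dilute stock: 11.3 mM × 1220 mL ÷ 936 mM = 14.729 mL
ammonium nitrate: 4.59 g/L × 1.22 L = 5.600 g
copper sulfate pentahydrate: 19.1 mg/L × 1.22 L = 23.302 mg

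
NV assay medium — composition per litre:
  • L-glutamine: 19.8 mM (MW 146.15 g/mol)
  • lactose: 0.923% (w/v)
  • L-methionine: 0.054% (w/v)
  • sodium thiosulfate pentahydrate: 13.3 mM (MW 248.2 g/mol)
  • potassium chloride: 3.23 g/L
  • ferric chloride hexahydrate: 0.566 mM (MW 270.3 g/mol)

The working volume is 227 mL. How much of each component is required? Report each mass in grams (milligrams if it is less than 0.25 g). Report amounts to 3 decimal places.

Scale factor relative to 1 L: 0.227.
L-glutamine: 19.8 mmol/L × 146.15 g/mol × 0.227 L ÷ 1000 = 0.657 g
lactose: 0.923 g per 100 mL × 227 mL ÷ 100 = 2.095 g
L-methionine: 0.054% w/v = 0.54 g/L → 0.54 × 0.227 L = 0.12258 g = 122.580 mg
sodium thiosulfate pentahydrate: 13.3 mmol/L × 248.2 g/mol × 0.227 L ÷ 1000 = 0.749 g
potassium chloride: 3.23 g/L × 0.227 L = 0.733 g
ferric chloride hexahydrate: 0.566 mmol/L × 270.3 mg/mmol × 0.227 L = 34.729 mg

L-glutamine 0.657 g; lactose 2.095 g; L-methionine 122.580 mg; sodium thiosulfate pentahydrate 0.749 g; potassium chloride 0.733 g; ferric chloride hexahydrate 34.729 mg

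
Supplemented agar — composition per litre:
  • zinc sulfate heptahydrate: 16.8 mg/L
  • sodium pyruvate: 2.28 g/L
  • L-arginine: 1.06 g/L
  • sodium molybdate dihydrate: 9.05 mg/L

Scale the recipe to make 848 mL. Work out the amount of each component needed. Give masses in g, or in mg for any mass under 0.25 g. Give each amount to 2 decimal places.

Scale factor relative to 1 L: 0.848.
zinc sulfate heptahydrate: 16.8 mg/L × 0.848 L = 14.25 mg
sodium pyruvate: 2.28 g/L × 0.848 L = 1.93 g
L-arginine: 1.06 g/L × 0.848 L = 0.90 g
sodium molybdate dihydrate: 9.05 mg/L × 0.848 L = 7.67 mg

zinc sulfate heptahydrate 14.25 mg; sodium pyruvate 1.93 g; L-arginine 0.90 g; sodium molybdate dihydrate 7.67 mg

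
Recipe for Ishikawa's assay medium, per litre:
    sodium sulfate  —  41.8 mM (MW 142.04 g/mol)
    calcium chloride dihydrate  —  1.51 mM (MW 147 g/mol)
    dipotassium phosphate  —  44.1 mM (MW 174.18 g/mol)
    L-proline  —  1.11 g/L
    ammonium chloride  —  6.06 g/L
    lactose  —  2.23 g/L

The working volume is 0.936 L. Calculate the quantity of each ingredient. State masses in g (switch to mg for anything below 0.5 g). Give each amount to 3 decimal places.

Working volume: 0.936 L.
sodium sulfate: 41.8 mmol/L × 142.04 g/mol × 0.936 L ÷ 1000 = 5.557 g
calcium chloride dihydrate: 1.51 mmol/L × 147 mg/mmol × 0.936 L = 207.764 mg
dipotassium phosphate: 44.1 mmol/L × 174.18 g/mol × 0.936 L ÷ 1000 = 7.190 g
L-proline: 1.11 g/L × 0.936 L = 1.039 g
ammonium chloride: 6.06 g/L × 0.936 L = 5.672 g
lactose: 2.23 g/L × 0.936 L = 2.087 g

sodium sulfate 5.557 g; calcium chloride dihydrate 207.764 mg; dipotassium phosphate 7.190 g; L-proline 1.039 g; ammonium chloride 5.672 g; lactose 2.087 g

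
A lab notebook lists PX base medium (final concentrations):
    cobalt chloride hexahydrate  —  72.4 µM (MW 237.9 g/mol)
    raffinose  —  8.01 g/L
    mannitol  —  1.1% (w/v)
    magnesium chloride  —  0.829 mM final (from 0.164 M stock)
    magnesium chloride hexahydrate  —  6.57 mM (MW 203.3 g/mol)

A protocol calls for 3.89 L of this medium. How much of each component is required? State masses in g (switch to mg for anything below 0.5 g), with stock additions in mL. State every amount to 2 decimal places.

cobalt chloride hexahydrate 67.00 mg; raffinose 31.16 g; mannitol 42.79 g; magnesium chloride 19.66 mL; magnesium chloride hexahydrate 5.20 g

Scale factor relative to 1 L: 3.89.
cobalt chloride hexahydrate: 72.4 µmol/L × 237.9 g/mol × 3.89 L ÷ 1000 = 67.00 mg
raffinose: 8.01 g/L × 3.89 L = 31.16 g
mannitol: 1.1 g per 100 mL × 3890 mL ÷ 100 = 42.79 g
magnesium chloride: C1V1 = C2V2 → 0.829 mM × 3890 mL ÷ 164 mM = 19.66 mL
magnesium chloride hexahydrate: 6.57 mmol/L × 203.3 g/mol × 3.89 L ÷ 1000 = 5.20 g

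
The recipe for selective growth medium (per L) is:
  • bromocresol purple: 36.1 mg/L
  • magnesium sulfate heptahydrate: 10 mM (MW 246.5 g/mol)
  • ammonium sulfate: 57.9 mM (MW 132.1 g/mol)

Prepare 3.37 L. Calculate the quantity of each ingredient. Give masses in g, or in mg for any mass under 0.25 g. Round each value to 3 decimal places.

Working volume: 3.37 L.
bromocresol purple: 36.1 mg/L × 3.37 L = 121.657 mg
magnesium sulfate heptahydrate: 10 mmol/L × 246.5 g/mol × 3.37 L ÷ 1000 = 8.307 g
ammonium sulfate: 57.9 mmol/L × 132.1 g/mol × 3.37 L ÷ 1000 = 25.776 g

bromocresol purple 121.657 mg; magnesium sulfate heptahydrate 8.307 g; ammonium sulfate 25.776 g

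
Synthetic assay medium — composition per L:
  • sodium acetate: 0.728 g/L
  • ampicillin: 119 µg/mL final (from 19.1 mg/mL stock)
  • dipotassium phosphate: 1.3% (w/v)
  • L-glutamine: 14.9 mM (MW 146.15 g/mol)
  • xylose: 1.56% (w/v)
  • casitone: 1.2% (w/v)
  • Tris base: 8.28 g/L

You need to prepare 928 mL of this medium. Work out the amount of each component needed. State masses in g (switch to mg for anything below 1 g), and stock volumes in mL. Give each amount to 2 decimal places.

Scale factor relative to 1 L: 0.928.
sodium acetate: 0.728 g/L × 0.928 L = 0.675584 g = 675.58 mg
ampicillin: dilute stock: 119 µg/mL × 928 mL ÷ 19100 µg/mL = 5.78 mL
dipotassium phosphate: 1.3 g per 100 mL × 928 mL ÷ 100 = 12.06 g
L-glutamine: 14.9 mmol/L × 146.15 g/mol × 0.928 L ÷ 1000 = 2.02 g
xylose: 1.56 g per 100 mL × 928 mL ÷ 100 = 14.48 g
casitone: 1.2% w/v = 12 g/L → 12 × 0.928 L = 11.14 g
Tris base: 8.28 g/L × 0.928 L = 7.68 g

sodium acetate 675.58 mg; ampicillin 5.78 mL; dipotassium phosphate 12.06 g; L-glutamine 2.02 g; xylose 14.48 g; casitone 11.14 g; Tris base 7.68 g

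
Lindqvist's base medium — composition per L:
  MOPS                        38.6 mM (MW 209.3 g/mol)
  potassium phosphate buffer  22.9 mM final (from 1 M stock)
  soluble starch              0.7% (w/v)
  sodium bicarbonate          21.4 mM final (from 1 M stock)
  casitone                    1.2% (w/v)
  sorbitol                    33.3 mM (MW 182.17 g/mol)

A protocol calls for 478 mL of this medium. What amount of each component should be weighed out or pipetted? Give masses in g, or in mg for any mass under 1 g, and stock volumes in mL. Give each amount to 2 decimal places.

MOPS 3.86 g; potassium phosphate buffer 10.95 mL; soluble starch 3.35 g; sodium bicarbonate 10.23 mL; casitone 5.74 g; sorbitol 2.90 g

Scale factor relative to 1 L: 0.478.
MOPS: 38.6 mmol/L × 209.3 g/mol × 0.478 L ÷ 1000 = 3.86 g
potassium phosphate buffer: dilute stock: 22.9 mM × 478 mL ÷ 1000 mM = 10.95 mL
soluble starch: 0.7% w/v = 7 g/L → 7 × 0.478 L = 3.35 g
sodium bicarbonate: V = C2·V2/C1 = 21.4 mM × 478 mL ÷ 1000 mM = 10.23 mL
casitone: 1.2 g per 100 mL × 478 mL ÷ 100 = 5.74 g
sorbitol: 33.3 mmol/L × 182.17 g/mol × 0.478 L ÷ 1000 = 2.90 g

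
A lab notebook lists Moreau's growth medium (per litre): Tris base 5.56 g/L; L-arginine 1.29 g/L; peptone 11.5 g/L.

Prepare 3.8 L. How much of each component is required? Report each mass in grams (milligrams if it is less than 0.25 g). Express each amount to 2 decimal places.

Tris base 21.13 g; L-arginine 4.90 g; peptone 43.70 g

Scale factor relative to 1 L: 3.8.
Tris base: 5.56 g/L × 3.8 L = 21.13 g
L-arginine: 1.29 g/L × 3.8 L = 4.90 g
peptone: 11.5 g/L × 3.8 L = 43.70 g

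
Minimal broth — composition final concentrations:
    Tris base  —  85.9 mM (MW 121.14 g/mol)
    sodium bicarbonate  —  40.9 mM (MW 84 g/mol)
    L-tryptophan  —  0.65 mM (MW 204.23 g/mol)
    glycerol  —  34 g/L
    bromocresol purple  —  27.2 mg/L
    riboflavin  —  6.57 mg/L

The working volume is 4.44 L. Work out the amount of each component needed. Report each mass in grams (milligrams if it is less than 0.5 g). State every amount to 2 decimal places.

Scale factor relative to 1 L: 4.44.
Tris base: 85.9 mmol/L × 121.14 g/mol × 4.44 L ÷ 1000 = 46.20 g
sodium bicarbonate: 40.9 mmol/L × 84 g/mol × 4.44 L ÷ 1000 = 15.25 g
L-tryptophan: 0.65 mmol/L × 204.23 g/mol × 4.44 L ÷ 1000 = 0.59 g
glycerol: 34 g/L × 4.44 L = 150.96 g
bromocresol purple: 27.2 mg/L × 4.44 L = 120.77 mg
riboflavin: 6.57 mg/L × 4.44 L = 29.17 mg

Tris base 46.20 g; sodium bicarbonate 15.25 g; L-tryptophan 0.59 g; glycerol 150.96 g; bromocresol purple 120.77 mg; riboflavin 29.17 mg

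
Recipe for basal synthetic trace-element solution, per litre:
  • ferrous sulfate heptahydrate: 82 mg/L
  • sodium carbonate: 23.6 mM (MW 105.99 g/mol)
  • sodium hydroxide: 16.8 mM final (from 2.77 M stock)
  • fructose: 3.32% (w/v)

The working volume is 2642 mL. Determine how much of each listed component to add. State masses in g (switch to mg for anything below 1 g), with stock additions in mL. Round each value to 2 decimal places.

Scale factor relative to 1 L: 2.642.
ferrous sulfate heptahydrate: 82 mg/L × 2.642 L = 216.64 mg
sodium carbonate: 23.6 mmol/L × 105.99 g/mol × 2.642 L ÷ 1000 = 6.61 g
sodium hydroxide: V = C2·V2/C1 = 16.8 mM × 2642 mL ÷ 2770 mM = 16.02 mL
fructose: 3.32 g per 100 mL × 2642 mL ÷ 100 = 87.71 g

ferrous sulfate heptahydrate 216.64 mg; sodium carbonate 6.61 g; sodium hydroxide 16.02 mL; fructose 87.71 g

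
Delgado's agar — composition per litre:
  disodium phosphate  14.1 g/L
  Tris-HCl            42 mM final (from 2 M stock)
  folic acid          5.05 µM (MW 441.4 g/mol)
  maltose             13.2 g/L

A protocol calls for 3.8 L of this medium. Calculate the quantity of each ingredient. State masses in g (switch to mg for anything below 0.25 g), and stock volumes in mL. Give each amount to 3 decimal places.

disodium phosphate 53.580 g; Tris-HCl 79.800 mL; folic acid 8.470 mg; maltose 50.160 g

Scale factor relative to 1 L: 3.8.
disodium phosphate: 14.1 g/L × 3.8 L = 53.580 g
Tris-HCl: dilute stock: 42 mM × 3800 mL ÷ 2000 mM = 79.800 mL
folic acid: 5.05 µmol/L × 441.4 g/mol × 3.8 L ÷ 1000 = 8.470 mg
maltose: 13.2 g/L × 3.8 L = 50.160 g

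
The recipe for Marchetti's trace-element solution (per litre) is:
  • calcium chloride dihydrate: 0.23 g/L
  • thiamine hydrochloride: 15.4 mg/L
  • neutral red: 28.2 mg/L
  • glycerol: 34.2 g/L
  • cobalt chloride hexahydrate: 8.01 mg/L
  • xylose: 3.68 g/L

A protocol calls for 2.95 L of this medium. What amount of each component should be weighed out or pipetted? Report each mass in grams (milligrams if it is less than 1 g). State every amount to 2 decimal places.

Scale factor relative to 1 L: 2.95.
calcium chloride dihydrate: 0.23 g/L × 2.95 L = 0.6785 g = 678.50 mg
thiamine hydrochloride: 15.4 mg/L × 2.95 L = 45.43 mg
neutral red: 28.2 mg/L × 2.95 L = 83.19 mg
glycerol: 34.2 g/L × 2.95 L = 100.89 g
cobalt chloride hexahydrate: 8.01 mg/L × 2.95 L = 23.63 mg
xylose: 3.68 g/L × 2.95 L = 10.86 g

calcium chloride dihydrate 678.50 mg; thiamine hydrochloride 45.43 mg; neutral red 83.19 mg; glycerol 100.89 g; cobalt chloride hexahydrate 23.63 mg; xylose 10.86 g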